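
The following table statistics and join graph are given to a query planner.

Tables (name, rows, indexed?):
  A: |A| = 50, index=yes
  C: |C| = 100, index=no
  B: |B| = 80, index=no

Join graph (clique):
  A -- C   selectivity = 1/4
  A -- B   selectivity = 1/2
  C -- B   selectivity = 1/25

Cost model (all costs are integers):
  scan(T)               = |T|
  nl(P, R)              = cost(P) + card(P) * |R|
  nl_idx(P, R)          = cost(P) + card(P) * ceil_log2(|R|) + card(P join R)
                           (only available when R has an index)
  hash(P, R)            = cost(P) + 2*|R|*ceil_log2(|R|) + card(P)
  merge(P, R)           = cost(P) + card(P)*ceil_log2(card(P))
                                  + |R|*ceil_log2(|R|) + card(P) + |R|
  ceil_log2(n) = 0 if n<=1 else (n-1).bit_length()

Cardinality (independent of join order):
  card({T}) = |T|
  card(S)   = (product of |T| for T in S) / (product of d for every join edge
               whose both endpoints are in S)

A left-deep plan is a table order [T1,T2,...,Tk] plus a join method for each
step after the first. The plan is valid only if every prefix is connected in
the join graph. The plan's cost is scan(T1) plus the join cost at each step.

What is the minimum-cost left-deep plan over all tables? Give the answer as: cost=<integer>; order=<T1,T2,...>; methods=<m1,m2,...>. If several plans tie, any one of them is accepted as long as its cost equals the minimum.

Selinger DP (subsets sized 1..n):
  {A}: scan cost=50, card=50
  {C}: scan cost=100, card=100
  {B}: scan cost=80, card=80
  {AC}: card=1250; try (A,hash)→800, (C,merge)→1200, (A,merge)→1250, (C,hash)→1500, (A,nl_idx)→1950, (C,nl)→5050 …(+1); best=800 via (A,hash)
  {AB}: card=2000; try (A,hash)→760, (B,merge)→1040, (A,merge)→1070, (B,hash)→1220, (A,nl_idx)→2560, (B,nl)→4050 …(+1); best=760 via (A,hash)
  {BC}: card=320; try (B,hash)→1320, (C,merge)→1520, (B,merge)→1540, (C,hash)→1560, (C,nl)→8080, (B,nl)→8100; best=1320 via (B,hash)
  {ABC}: card=2000; try (A,hash)→2240, (B,hash)→3170, (C,hash)→4160, (A,merge)→4870, (A,nl_idx)→5240, (B,merge)→16440 …(+4); best=2240 via (A,hash)

cost=2240; order=C,B,A; methods=hash,hash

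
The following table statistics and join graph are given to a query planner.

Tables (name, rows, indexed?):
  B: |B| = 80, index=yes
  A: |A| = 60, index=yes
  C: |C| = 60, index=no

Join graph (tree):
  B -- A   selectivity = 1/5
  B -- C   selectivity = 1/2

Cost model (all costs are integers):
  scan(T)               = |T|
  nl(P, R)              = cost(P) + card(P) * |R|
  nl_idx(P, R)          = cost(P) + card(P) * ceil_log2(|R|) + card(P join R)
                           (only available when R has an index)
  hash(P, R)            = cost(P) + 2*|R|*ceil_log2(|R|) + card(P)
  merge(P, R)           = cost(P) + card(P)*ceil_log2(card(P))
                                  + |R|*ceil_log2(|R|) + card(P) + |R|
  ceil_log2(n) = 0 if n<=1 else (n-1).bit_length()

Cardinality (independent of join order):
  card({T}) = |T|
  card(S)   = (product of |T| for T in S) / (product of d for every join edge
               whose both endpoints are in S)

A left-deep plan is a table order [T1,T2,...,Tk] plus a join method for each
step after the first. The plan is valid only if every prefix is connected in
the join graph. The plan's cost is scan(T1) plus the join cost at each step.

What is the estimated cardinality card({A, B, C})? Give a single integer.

Tables in S: A(60), B(80), C(60)
Edges inside S: B-A(d=5), B-C(d=2)
numerator = 60 * 80 * 60 = 288000
denominator = 5 * 2 = 10
card(S) = 288000 / 10 = 28800

28800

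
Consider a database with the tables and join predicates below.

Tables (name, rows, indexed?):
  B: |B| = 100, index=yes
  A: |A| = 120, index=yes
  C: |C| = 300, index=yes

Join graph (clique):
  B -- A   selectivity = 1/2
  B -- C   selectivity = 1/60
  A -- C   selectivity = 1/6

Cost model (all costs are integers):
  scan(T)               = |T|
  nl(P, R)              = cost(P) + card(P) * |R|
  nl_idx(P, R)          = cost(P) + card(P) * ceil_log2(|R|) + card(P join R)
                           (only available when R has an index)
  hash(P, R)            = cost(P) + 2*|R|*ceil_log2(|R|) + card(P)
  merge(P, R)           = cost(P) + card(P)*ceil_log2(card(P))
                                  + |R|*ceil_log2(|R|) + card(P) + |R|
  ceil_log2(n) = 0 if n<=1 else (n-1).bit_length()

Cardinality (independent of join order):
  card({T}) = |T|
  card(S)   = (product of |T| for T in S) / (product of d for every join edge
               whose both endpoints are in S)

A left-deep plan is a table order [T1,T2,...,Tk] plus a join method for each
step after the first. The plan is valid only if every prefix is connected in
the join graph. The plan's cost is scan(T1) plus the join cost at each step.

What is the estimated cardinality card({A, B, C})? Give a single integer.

Tables in S: A(120), B(100), C(300)
Edges inside S: B-A(d=2), B-C(d=60), A-C(d=6)
numerator = 120 * 100 * 300 = 3600000
denominator = 2 * 60 * 6 = 720
card(S) = 3600000 / 720 = 5000

5000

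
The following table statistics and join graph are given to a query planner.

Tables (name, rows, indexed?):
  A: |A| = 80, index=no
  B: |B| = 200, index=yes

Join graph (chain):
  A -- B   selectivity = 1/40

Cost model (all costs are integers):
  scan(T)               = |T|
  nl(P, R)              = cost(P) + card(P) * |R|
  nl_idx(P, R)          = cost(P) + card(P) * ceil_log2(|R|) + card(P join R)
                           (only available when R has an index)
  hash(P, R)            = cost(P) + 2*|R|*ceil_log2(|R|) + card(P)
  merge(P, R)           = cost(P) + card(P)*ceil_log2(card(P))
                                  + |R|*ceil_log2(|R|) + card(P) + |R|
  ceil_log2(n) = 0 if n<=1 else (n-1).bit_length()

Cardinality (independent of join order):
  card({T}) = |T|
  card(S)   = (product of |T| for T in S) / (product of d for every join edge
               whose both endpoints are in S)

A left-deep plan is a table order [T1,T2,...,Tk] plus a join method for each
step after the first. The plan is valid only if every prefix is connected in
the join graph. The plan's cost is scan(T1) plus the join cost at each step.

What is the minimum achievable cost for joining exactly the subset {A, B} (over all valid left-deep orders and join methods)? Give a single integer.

Selinger DP over subsets of {A,B}:
  {A}: scan cost=80, card=80
  {B}: scan cost=200, card=200
  {AB}: card=400; try (B,nl_idx)→1120, (A,hash)→1520, (B,merge)→2520, (A,merge)→2640, (B,hash)→3360, (B,nl)→16080 …(+1); best=1120 via (B,nl_idx)

1120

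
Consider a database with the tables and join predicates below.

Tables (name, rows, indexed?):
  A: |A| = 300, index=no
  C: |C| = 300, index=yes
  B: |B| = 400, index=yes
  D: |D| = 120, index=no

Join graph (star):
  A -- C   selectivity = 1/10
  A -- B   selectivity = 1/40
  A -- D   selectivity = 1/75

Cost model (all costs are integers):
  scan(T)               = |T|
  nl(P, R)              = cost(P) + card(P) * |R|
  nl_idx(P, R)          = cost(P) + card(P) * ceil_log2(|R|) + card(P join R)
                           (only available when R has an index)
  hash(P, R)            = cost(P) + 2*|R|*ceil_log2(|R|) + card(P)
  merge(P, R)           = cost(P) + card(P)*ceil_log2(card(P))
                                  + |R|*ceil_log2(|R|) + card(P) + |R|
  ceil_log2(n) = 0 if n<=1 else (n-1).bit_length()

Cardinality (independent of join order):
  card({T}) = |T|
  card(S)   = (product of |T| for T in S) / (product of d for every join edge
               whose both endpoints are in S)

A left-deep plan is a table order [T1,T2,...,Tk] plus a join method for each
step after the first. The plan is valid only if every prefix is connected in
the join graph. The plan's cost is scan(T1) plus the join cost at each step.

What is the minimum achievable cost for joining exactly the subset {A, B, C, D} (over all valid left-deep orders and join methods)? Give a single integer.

Selinger DP over subsets of {A,B,C,D}:
  {A}: scan cost=300, card=300
  {C}: scan cost=300, card=300
  {B}: scan cost=400, card=400
  {D}: scan cost=120, card=120
  {AC}: card=9000; try (C,hash)→6000, (A,hash)→6000, (C,merge)→6300, (A,merge)→6300, (C,nl_idx)→12000, (C,nl)→90300 …(+1); best=6000 via (C,hash)
  {AB}: card=3000; try (B,nl_idx)→6000, (A,hash)→6200, (B,merge)→7300, (A,merge)→7400, (B,hash)→7800, (B,nl)→120300 …(+1); best=6000 via (B,nl_idx)
  {AD}: card=480; try (D,hash)→2280, (A,merge)→4080, (D,merge)→4260, (A,hash)→5640, (A,nl)→36120, (D,nl)→36300; best=2280 via (D,hash)
  {ABC}: card=90000; try (C,hash)→14400, (B,hash)→22200, (C,merge)→48000, (C,nl_idx)→123000, (B,merge)→145000, (B,nl_idx)→177000 …(+2); best=14400 via (C,hash)
  {ACD}: card=14400; try (C,hash)→8160, (C,merge)→10080, (D,hash)→16680, (C,nl_idx)→21000, (D,merge)→141960, (C,nl)→146280 …(+1); best=8160 via (C,hash)
  {ABD}: card=4800; try (B,hash)→9960, (D,hash)→10680, (B,merge)→11080, (B,nl_idx)→11400, (D,merge)→45960, (B,nl)→194280 …(+1); best=9960 via (B,hash)
  {ABCD}: card=144000; try (C,hash)→20160, (B,hash)→29760, (C,merge)→80160, (D,hash)→106080, (C,nl_idx)→197160, (B,merge)→228160 …(+5); best=20160 via (C,hash)

20160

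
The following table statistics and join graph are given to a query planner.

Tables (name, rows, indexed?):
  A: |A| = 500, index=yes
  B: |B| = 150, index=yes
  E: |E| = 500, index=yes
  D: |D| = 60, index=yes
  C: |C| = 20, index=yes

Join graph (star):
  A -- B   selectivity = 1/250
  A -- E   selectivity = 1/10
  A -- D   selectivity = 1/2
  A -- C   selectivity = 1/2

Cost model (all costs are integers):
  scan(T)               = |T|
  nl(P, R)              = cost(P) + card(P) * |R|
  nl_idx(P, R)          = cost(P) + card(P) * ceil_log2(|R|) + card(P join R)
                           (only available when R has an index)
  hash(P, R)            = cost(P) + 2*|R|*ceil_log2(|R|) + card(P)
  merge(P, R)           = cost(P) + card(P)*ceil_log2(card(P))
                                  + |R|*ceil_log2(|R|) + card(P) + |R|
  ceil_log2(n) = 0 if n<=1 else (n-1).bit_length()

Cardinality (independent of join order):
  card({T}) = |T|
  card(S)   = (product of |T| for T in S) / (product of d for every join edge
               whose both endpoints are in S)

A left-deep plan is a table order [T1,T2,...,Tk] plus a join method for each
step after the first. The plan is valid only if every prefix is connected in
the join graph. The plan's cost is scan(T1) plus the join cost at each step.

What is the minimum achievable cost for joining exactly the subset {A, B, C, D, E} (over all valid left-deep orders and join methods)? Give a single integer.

105020

Selinger DP over subsets of {A,B,C,D,E}:
  {A}: scan cost=500, card=500
  {B}: scan cost=150, card=150
  {E}: scan cost=500, card=500
  {D}: scan cost=60, card=60
  {C}: scan cost=20, card=20
  {AB}: card=300; try (A,nl_idx)→1800, (B,hash)→3400, (B,nl_idx)→4800, (A,merge)→6500, (B,merge)→6850, (A,hash)→9300 …(+2); best=1800 via (A,nl_idx)
  {AE}: card=25000; try (E,hash)→10000, (A,hash)→10000, (E,merge)→10500, (A,merge)→10500, (E,nl_idx)→30000, (A,nl_idx)→30000 …(+2); best=10000 via (E,hash)
  {AD}: card=15000; try (D,hash)→1720, (A,merge)→5480, (D,merge)→5920, (A,hash)→9120, (A,nl_idx)→15600, (D,nl_idx)→18500 …(+2); best=1720 via (D,hash)
  {AC}: card=5000; try (C,hash)→1200, (A,merge)→5140, (A,nl_idx)→5200, (C,merge)→5620, (C,nl_idx)→8000, (A,hash)→9040 …(+2); best=1200 via (C,hash)
  {ABE}: card=15000; try (E,merge)→9800, (E,hash)→11100, (E,nl_idx)→19500, (B,hash)→37400, (E,nl)→151800, (B,nl_idx)→225000 …(+2); best=9800 via (E,merge)
  {ABD}: card=9000; try (D,hash)→2820, (D,merge)→5220, (D,nl_idx)→12600, (B,hash)→19120, (D,nl)→19800, (B,nl_idx)→130720 …(+2); best=2820 via (D,hash)
  {ABC}: card=3000; try (C,hash)→2300, (C,merge)→4920, (C,nl_idx)→6300, (C,nl)→7800, (B,hash)→8600, (B,nl_idx)→44200 …(+2); best=2300 via (C,hash)
  {ADE}: card=750000; try (E,hash)→25720, (D,hash)→35720, (E,merge)→231720, (D,merge)→410420, (E,nl_idx)→886720, (D,nl_idx)→910000 …(+2); best=25720 via (E,hash)
  {ACE}: card=250000; try (E,hash)→15200, (C,hash)→35200, (E,merge)→76200, (E,nl_idx)→296200, (C,nl_idx)→385000, (C,merge)→410120 …(+2); best=15200 via (E,hash)
  {ACD}: card=150000; try (D,hash)→6920, (C,hash)→16920, (D,merge)→71620, (D,nl_idx)→181200, (C,nl_idx)→226720, (C,merge)→226840 …(+2); best=6920 via (D,hash)
  {ABDE}: card=450000; try (E,hash)→20820, (D,hash)→25520, (E,merge)→142820, (D,merge)→235220, (E,nl_idx)→533820, (D,nl_idx)→549800 …(+6); best=20820 via (E,hash)
  {ABCE}: card=150000; try (E,hash)→14300, (C,hash)→25000, (E,merge)→46300, (E,nl_idx)→179300, (C,nl_idx)→234800, (C,merge)→234920 …(+6); best=14300 via (E,hash)
  {ABCD}: card=90000; try (D,hash)→6020, (C,hash)→12020, (D,merge)→41720, (D,nl_idx)→110300, (C,nl_idx)→137820, (C,merge)→137940 …(+6); best=6020 via (D,hash)
  {ACDE}: card=7500000; try (E,hash)→165920, (D,hash)→265920, (C,hash)→775920, (E,merge)→2861920, (D,merge)→4765620, (E,nl_idx)→8856920 …(+6); best=165920 via (E,hash)
  {ABCDE}: card=4500000; try (E,hash)→105020, (D,hash)→165020, (C,hash)→471020, (E,merge)→1631020, (D,merge)→2864720, (E,nl_idx)→5316020 …(+10); best=105020 via (E,hash)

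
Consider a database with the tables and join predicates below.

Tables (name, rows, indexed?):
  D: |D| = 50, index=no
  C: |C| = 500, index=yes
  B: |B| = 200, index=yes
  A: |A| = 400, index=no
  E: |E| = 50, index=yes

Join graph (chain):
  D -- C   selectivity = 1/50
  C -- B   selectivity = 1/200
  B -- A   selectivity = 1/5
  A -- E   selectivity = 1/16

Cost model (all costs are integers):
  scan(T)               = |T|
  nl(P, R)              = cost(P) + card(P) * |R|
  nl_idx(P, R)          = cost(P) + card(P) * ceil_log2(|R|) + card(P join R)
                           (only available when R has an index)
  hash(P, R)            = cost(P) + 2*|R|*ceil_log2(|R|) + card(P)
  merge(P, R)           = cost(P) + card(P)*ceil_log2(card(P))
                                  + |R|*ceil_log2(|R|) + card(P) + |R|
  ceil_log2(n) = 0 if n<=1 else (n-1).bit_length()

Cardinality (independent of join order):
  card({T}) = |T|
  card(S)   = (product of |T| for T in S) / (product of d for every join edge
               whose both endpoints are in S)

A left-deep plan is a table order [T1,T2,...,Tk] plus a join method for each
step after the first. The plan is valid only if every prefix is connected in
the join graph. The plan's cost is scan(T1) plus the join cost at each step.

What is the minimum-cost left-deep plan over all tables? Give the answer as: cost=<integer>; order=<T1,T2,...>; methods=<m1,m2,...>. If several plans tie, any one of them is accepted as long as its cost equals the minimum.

cost=51900; order=B,C,D,A,E; methods=nl_idx,hash,hash,hash

Selinger DP (subsets sized 1..n):
  {D}: scan cost=50, card=50
  {C}: scan cost=500, card=500
  {B}: scan cost=200, card=200
  {A}: scan cost=400, card=400
  {E}: scan cost=50, card=50
  {CD}: card=500; try (C,nl_idx)→1000, (D,hash)→1600, (C,merge)→5400, (D,merge)→5850, (C,hash)→9100, (C,nl)→25050 …(+1); best=1000 via (C,nl_idx)
  {BC}: card=500; try (C,nl_idx)→2500, (B,hash)→4200, (B,nl_idx)→5000, (C,merge)→7000, (B,merge)→7300, (C,hash)→9400 …(+2); best=2500 via (C,nl_idx)
  {AB}: card=16000; try (B,hash)→4000, (A,merge)→6000, (B,merge)→6200, (A,hash)→7600, (B,nl_idx)→19600, (A,nl)→80200 …(+1); best=4000 via (B,hash)
  {AE}: card=1250; try (E,hash)→1400, (E,nl_idx)→4050, (A,merge)→4400, (E,merge)→4750, (A,hash)→7300, (A,nl)→20050 …(+1); best=1400 via (E,hash)
  {BCD}: card=500; try (D,hash)→3600, (B,hash)→4700, (B,nl_idx)→5500, (B,merge)→7800, (D,merge)→7850, (D,nl)→27500 …(+1); best=3600 via (D,hash)
  {ABC}: card=40000; try (A,hash)→10200, (A,merge)→11500, (C,hash)→29000, (C,nl_idx)→188000, (A,nl)→202500, (C,merge)→249000 …(+1); best=10200 via (A,hash)
  {ABE}: card=50000; try (B,hash)→5850, (B,merge)→18200, (E,hash)→20600, (B,nl_idx)→61400, (E,nl_idx)→150000, (E,merge)→244350 …(+2); best=5850 via (B,hash)
  {ABCD}: card=40000; try (A,hash)→11300, (A,merge)→12600, (D,hash)→50800, (A,nl)→203600, (D,merge)→690550, (D,nl)→2010200; best=11300 via (A,hash)
  {ABCE}: card=125000; try (E,hash)→50800, (C,hash)→64850, (E,nl_idx)→375200, (C,nl_idx)→580850, (E,merge)→690550, (C,merge)→860850 …(+2); best=50800 via (E,hash)
  {ABCDE}: card=125000; try (E,hash)→51900, (D,hash)→176400, (E,nl_idx)→376300, (E,merge)→691650, (E,nl)→2011300, (D,merge)→2301150 …(+1); best=51900 via (E,hash)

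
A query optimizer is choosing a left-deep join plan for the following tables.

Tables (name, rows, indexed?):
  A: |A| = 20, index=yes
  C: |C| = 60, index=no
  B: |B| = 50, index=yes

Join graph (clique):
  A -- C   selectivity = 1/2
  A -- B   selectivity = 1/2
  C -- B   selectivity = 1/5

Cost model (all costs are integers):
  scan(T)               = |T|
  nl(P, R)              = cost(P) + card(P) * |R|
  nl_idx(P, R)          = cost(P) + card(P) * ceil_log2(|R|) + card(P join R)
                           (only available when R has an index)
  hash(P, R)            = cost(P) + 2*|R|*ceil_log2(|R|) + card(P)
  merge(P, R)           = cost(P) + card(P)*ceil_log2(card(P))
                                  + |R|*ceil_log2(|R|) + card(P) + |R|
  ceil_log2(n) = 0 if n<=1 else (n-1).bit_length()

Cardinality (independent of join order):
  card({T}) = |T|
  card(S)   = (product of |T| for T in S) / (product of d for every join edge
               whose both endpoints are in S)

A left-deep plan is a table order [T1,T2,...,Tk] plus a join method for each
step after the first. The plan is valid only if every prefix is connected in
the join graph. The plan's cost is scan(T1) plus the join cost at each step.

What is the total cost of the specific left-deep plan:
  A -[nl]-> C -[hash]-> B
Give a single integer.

step 1: scan A: cost=20, card=20
step 2: join C via nl
    card(P join C) = 20*60/(2) = 600
    cost = 20 + 20*60 = 1220
step 3: join B via hash
    card(P join B) = 600*50/(2*5) = 3000
    cost = 1220 + 2*50*6 + 600 = 2420

2420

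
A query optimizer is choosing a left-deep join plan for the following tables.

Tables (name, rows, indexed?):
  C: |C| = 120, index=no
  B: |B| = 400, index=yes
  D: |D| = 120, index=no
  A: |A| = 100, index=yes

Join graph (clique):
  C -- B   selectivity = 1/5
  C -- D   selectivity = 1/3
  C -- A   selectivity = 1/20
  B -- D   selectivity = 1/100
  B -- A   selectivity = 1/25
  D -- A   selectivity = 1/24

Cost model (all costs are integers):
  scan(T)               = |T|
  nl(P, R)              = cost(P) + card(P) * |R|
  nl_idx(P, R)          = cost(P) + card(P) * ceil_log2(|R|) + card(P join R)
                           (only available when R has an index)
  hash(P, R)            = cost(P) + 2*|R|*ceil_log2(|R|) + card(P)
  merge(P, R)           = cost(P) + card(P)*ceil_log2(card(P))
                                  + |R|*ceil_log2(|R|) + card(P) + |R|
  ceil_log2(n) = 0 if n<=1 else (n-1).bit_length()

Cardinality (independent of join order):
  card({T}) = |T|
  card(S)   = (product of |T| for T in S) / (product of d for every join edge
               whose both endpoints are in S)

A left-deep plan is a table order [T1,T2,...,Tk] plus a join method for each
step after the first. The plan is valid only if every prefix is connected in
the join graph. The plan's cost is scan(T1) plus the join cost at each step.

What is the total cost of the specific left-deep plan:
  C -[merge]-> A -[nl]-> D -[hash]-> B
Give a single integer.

82080

step 1: scan C: cost=120, card=120
step 2: join A via merge
    card(P join A) = 120*100/(20) = 600
    cost = 120 + 120*7 + 100*7 + 120 + 100 = 1880
step 3: join D via nl
    card(P join D) = 600*120/(3*24) = 1000
    cost = 1880 + 600*120 = 73880
step 4: join B via hash
    card(P join B) = 1000*400/(5*100*25) = 32
    cost = 73880 + 2*400*9 + 1000 = 82080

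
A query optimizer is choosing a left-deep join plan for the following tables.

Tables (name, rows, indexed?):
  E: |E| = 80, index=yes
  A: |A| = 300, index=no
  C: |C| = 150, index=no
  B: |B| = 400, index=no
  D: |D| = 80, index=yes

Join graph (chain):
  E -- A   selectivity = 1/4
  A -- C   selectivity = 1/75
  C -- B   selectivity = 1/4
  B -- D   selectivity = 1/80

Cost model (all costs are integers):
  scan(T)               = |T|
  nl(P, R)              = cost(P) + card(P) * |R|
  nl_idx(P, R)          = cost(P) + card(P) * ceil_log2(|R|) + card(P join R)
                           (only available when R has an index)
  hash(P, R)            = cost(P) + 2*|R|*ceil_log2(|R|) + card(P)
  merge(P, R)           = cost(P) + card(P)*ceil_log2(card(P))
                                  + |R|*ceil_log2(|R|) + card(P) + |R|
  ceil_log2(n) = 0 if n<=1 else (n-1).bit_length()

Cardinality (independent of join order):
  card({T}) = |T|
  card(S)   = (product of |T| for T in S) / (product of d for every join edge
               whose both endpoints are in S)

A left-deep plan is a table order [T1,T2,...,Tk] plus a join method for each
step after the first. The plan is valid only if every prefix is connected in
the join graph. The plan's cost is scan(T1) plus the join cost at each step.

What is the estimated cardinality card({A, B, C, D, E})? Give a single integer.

1200000

Tables in S: A(300), B(400), C(150), D(80), E(80)
Edges inside S: E-A(d=4), A-C(d=75), C-B(d=4), B-D(d=80)
numerator = 300 * 400 * 150 * 80 * 80 = 115200000000
denominator = 4 * 75 * 4 * 80 = 96000
card(S) = 115200000000 / 96000 = 1200000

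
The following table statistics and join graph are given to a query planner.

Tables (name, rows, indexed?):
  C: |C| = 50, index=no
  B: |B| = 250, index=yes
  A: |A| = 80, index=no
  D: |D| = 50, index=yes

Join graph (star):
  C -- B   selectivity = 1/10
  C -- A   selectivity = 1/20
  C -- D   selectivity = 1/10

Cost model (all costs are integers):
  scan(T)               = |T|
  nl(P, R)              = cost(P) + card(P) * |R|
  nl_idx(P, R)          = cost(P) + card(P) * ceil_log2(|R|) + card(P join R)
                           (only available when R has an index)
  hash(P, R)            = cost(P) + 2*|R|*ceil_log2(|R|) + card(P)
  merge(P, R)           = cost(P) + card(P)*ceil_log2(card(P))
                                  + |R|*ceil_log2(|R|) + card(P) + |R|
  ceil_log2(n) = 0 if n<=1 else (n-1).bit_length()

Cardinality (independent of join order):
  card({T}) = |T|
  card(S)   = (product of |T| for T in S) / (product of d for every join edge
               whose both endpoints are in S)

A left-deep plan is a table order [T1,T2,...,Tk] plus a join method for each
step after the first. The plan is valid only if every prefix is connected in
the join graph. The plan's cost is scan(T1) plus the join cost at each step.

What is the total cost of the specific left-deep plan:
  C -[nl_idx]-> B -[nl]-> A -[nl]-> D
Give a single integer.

step 1: scan C: cost=50, card=50
step 2: join B via nl_idx
    card(P join B) = 50*250/(10) = 1250
    cost = 50 + 50*8 + 1250 = 1700
step 3: join A via nl
    card(P join A) = 1250*80/(20) = 5000
    cost = 1700 + 1250*80 = 101700
step 4: join D via nl
    card(P join D) = 5000*50/(10) = 25000
    cost = 101700 + 5000*50 = 351700

351700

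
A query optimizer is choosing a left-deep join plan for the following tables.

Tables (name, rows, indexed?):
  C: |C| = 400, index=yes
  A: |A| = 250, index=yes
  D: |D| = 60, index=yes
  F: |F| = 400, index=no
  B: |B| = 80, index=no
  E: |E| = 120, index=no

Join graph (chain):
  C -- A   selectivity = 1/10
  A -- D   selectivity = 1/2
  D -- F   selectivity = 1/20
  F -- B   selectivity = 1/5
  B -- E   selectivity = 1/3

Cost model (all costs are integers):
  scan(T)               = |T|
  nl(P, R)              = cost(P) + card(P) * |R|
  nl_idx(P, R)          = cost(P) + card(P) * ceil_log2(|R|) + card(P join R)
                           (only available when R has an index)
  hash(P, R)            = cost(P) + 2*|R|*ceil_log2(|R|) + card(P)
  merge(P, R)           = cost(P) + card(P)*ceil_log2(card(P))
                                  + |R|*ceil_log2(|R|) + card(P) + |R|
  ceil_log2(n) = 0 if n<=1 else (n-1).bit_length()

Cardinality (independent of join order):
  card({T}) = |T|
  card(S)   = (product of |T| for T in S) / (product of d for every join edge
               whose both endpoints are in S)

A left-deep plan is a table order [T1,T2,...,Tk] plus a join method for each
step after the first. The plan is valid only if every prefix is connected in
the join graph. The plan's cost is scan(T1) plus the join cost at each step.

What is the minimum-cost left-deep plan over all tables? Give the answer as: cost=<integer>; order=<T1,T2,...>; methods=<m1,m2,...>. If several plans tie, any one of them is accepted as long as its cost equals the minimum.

cost=96803920; order=F,D,B,E,A,C; methods=hash,hash,hash,hash,hash

Selinger DP (subsets sized 1..n):
  {C}: scan cost=400, card=400
  {A}: scan cost=250, card=250
  {D}: scan cost=60, card=60
  {F}: scan cost=400, card=400
  {B}: scan cost=80, card=80
  {E}: scan cost=120, card=120
  {AC}: card=10000; try (A,hash)→4800, (C,merge)→6500, (A,merge)→6650, (C,hash)→7700, (C,nl_idx)→12500, (A,nl_idx)→13600 …(+2); best=4800 via (A,hash)
  {AD}: card=7500; try (D,hash)→1220, (A,merge)→2730, (D,merge)→2920, (A,hash)→4120, (A,nl_idx)→8040, (D,nl_idx)→9250 …(+2); best=1220 via (D,hash)
  {DF}: card=1200; try (D,hash)→1520, (D,nl_idx)→4000, (F,merge)→4480, (D,merge)→4820, (F,hash)→7320, (F,nl)→24060 …(+1); best=1520 via (D,hash)
  {BF}: card=6400; try (B,hash)→1920, (F,merge)→4720, (B,merge)→5040, (F,hash)→7360, (F,nl)→32080, (B,nl)→32400; best=1920 via (B,hash)
  {BE}: card=3200; try (B,hash)→1360, (E,merge)→1680, (B,merge)→1720, (E,hash)→1840, (E,nl)→9680, (B,nl)→9720; best=1360 via (B,hash)
  {ACD}: card=300000; try (D,hash)→15520, (C,hash)→15920, (C,merge)→110220, (D,merge)→155220, (D,nl_idx)→364800, (C,nl_idx)→368720 …(+2); best=15520 via (D,hash)
  {ADF}: card=150000; try (A,hash)→6720, (F,hash)→15920, (A,merge)→18170, (F,merge)→110220, (A,nl_idx)→161120, (A,nl)→301520 …(+1); best=6720 via (A,hash)
  {BDF}: card=19200; try (B,hash)→3840, (D,hash)→9040, (B,merge)→16560, (D,nl_idx)→59520, (D,merge)→91940, (B,nl)→97520 …(+1); best=3840 via (B,hash)
  {BEF}: card=256000; try (E,hash)→10000, (F,hash)→11760, (F,merge)→46960, (E,merge)→92480, (E,nl)→769920, (F,nl)→1281360; best=10000 via (E,hash)
  {ACDF}: card=6000000; try (C,hash)→163920, (F,hash)→322720, (C,merge)→2860720, (F,merge)→6019520, (C,nl_idx)→7356720, (C,nl)→60006720 …(+1); best=163920 via (C,hash)
  {ABDF}: card=2400000; try (A,hash)→27040, (B,hash)→157840, (A,merge)→313290, (A,nl_idx)→2557440, (B,merge)→2857360, (A,nl)→4803840 …(+1); best=27040 via (A,hash)
  {BDEF}: card=768000; try (E,hash)→24720, (D,hash)→266720, (E,merge)→312000, (E,nl)→2307840, (D,nl_idx)→2314000, (D,merge)→4874420 …(+1); best=24720 via (E,hash)
  {ABCDF}: card=96000000; try (C,hash)→2434240, (B,hash)→6165040, (C,merge)→55231040, (C,nl_idx)→117627040, (B,merge)→144164560, (B,nl)→480163920 …(+1); best=2434240 via (C,hash)
  {ABDEF}: card=96000000; try (A,hash)→796720, (E,hash)→2428720, (A,merge)→16154970, (E,merge)→55228000, (A,nl_idx)→102168720, (A,nl)→192024720 …(+1); best=796720 via (A,hash)
  {ABCDEF}: card=3840000000; try (C,hash)→96803920, (E,hash)→98435920, (C,merge)→2688800720, (E,merge)→2690435200, (C,nl_idx)→4704796720, (E,nl)→11522434240 …(+1); best=96803920 via (C,hash)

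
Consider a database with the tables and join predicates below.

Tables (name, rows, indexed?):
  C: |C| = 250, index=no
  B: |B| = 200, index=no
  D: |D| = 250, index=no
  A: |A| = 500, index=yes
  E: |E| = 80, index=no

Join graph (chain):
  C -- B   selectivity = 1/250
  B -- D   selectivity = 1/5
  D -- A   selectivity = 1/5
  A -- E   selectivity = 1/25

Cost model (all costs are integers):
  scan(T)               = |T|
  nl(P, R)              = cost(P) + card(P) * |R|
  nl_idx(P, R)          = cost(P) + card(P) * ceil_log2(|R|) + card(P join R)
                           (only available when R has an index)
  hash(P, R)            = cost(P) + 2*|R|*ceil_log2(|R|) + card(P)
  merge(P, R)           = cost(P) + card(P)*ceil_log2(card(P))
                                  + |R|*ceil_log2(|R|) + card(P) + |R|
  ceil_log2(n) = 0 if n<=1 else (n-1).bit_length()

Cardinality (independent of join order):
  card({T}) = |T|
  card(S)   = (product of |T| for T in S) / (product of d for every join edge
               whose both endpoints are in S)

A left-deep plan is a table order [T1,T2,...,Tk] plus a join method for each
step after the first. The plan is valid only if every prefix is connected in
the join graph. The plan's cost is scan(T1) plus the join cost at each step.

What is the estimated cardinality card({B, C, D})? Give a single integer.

10000

Tables in S: B(200), C(250), D(250)
Edges inside S: C-B(d=250), B-D(d=5)
numerator = 200 * 250 * 250 = 12500000
denominator = 250 * 5 = 1250
card(S) = 12500000 / 1250 = 10000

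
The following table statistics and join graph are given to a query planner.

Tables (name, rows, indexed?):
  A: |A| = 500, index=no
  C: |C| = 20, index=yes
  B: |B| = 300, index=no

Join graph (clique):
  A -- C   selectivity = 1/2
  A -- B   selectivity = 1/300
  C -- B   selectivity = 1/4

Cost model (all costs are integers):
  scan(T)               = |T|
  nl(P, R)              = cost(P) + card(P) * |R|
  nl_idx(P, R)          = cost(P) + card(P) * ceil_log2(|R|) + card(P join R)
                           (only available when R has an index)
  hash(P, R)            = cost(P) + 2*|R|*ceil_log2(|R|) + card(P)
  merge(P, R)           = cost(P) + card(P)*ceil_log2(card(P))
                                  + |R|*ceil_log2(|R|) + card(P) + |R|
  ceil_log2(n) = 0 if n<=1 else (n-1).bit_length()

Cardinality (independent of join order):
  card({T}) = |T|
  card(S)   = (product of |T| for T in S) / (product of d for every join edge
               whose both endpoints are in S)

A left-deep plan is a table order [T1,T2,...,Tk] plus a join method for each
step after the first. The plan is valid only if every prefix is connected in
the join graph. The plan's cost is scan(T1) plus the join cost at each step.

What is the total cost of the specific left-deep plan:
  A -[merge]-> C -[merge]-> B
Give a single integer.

78620

step 1: scan A: cost=500, card=500
step 2: join C via merge
    card(P join C) = 500*20/(2) = 5000
    cost = 500 + 500*9 + 20*5 + 500 + 20 = 5620
step 3: join B via merge
    card(P join B) = 5000*300/(300*4) = 1250
    cost = 5620 + 5000*13 + 300*9 + 5000 + 300 = 78620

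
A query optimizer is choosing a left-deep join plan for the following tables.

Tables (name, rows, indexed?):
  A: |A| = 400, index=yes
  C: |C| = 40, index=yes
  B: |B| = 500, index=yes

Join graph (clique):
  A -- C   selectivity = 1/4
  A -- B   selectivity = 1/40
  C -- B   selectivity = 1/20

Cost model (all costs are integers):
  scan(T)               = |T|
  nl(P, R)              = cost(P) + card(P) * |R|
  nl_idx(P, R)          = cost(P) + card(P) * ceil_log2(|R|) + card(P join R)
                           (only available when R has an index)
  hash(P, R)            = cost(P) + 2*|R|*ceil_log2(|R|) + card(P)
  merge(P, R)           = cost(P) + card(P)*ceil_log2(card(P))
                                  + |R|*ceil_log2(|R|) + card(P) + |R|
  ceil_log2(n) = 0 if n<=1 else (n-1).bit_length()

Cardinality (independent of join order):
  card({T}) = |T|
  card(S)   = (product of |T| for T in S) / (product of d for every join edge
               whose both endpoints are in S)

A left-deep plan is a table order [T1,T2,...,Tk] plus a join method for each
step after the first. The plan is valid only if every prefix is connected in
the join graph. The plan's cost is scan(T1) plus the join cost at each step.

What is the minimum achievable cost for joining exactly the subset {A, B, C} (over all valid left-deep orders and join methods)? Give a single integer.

Selinger DP over subsets of {A,B,C}:
  {A}: scan cost=400, card=400
  {C}: scan cost=40, card=40
  {B}: scan cost=500, card=500
  {AC}: card=4000; try (C,hash)→1280, (A,merge)→4320, (A,nl_idx)→4400, (C,merge)→4680, (C,nl_idx)→6800, (A,hash)→7280 …(+2); best=1280 via (C,hash)
  {AB}: card=5000; try (A,hash)→8200, (B,nl_idx)→9000, (B,merge)→9400, (A,merge)→9500, (B,hash)→9800, (A,nl_idx)→10000 …(+2); best=8200 via (A,hash)
  {BC}: card=1000; try (B,nl_idx)→1400, (C,hash)→1480, (C,nl_idx)→4500, (B,merge)→5320, (C,merge)→5780, (B,hash)→9080 …(+2); best=1400 via (B,nl_idx)
  {ABC}: card=2500; try (A,hash)→9600, (A,nl_idx)→12900, (C,hash)→13680, (B,hash)→14280, (A,merge)→16400, (B,nl_idx)→39780 …(+6); best=9600 via (A,hash)

9600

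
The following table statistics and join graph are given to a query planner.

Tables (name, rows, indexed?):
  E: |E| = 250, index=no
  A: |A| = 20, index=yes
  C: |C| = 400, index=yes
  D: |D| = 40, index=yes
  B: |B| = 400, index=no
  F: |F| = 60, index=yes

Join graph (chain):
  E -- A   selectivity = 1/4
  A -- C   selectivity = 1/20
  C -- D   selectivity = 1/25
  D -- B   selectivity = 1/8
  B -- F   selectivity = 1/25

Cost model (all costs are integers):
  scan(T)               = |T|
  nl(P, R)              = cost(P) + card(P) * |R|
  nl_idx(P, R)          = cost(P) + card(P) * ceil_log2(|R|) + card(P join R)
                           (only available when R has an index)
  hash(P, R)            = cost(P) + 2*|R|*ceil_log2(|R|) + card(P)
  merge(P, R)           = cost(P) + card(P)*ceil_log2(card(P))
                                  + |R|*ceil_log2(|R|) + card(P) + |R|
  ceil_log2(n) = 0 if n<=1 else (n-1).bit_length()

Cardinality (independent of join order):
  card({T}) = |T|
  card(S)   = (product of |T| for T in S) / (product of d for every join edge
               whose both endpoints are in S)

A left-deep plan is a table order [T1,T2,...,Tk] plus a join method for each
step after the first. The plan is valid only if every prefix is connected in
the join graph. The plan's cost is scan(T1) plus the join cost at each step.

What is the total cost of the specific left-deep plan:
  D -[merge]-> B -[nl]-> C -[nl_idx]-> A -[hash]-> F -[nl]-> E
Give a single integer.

20229040

step 1: scan D: cost=40, card=40
step 2: join B via merge
    card(P join B) = 40*400/(8) = 2000
    cost = 40 + 40*6 + 400*9 + 40 + 400 = 4320
step 3: join C via nl
    card(P join C) = 2000*400/(25) = 32000
    cost = 4320 + 2000*400 = 804320
step 4: join A via nl_idx
    card(P join A) = 32000*20/(20) = 32000
    cost = 804320 + 32000*5 + 32000 = 996320
step 5: join F via hash
    card(P join F) = 32000*60/(25) = 76800
    cost = 996320 + 2*60*6 + 32000 = 1029040
step 6: join E via nl
    card(P join E) = 76800*250/(4) = 4800000
    cost = 1029040 + 76800*250 = 20229040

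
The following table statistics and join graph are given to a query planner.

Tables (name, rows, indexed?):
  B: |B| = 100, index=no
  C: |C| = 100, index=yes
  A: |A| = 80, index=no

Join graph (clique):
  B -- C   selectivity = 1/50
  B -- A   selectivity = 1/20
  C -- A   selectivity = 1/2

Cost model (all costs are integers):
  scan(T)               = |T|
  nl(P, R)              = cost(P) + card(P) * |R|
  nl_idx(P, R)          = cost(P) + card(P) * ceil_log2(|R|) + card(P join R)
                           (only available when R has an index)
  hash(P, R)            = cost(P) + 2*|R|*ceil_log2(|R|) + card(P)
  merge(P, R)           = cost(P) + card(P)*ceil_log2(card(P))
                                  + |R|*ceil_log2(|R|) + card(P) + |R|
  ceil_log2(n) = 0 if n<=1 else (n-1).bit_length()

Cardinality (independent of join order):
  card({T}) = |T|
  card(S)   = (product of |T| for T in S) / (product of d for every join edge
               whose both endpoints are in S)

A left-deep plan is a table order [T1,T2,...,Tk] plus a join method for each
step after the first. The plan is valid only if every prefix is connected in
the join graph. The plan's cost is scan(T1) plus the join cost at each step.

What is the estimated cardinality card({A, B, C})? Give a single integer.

Tables in S: A(80), B(100), C(100)
Edges inside S: B-C(d=50), B-A(d=20), C-A(d=2)
numerator = 80 * 100 * 100 = 800000
denominator = 50 * 20 * 2 = 2000
card(S) = 800000 / 2000 = 400

400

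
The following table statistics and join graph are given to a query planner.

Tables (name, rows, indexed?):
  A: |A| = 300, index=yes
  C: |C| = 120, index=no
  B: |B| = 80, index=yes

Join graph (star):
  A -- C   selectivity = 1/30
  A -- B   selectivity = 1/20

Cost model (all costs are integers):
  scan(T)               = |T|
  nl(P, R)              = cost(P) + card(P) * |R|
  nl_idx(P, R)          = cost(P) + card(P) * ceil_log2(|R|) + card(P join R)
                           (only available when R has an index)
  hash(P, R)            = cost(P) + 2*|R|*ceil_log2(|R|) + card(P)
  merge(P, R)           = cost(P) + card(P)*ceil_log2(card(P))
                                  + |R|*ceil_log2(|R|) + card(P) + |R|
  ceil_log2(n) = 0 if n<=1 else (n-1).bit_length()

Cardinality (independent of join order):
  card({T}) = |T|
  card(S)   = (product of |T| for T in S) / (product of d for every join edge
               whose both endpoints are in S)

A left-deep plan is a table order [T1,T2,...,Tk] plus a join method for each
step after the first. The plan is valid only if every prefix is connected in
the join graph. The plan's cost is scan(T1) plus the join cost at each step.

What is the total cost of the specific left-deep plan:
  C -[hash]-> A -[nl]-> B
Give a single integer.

step 1: scan C: cost=120, card=120
step 2: join A via hash
    card(P join A) = 120*300/(30) = 1200
    cost = 120 + 2*300*9 + 120 = 5640
step 3: join B via nl
    card(P join B) = 1200*80/(20) = 4800
    cost = 5640 + 1200*80 = 101640

101640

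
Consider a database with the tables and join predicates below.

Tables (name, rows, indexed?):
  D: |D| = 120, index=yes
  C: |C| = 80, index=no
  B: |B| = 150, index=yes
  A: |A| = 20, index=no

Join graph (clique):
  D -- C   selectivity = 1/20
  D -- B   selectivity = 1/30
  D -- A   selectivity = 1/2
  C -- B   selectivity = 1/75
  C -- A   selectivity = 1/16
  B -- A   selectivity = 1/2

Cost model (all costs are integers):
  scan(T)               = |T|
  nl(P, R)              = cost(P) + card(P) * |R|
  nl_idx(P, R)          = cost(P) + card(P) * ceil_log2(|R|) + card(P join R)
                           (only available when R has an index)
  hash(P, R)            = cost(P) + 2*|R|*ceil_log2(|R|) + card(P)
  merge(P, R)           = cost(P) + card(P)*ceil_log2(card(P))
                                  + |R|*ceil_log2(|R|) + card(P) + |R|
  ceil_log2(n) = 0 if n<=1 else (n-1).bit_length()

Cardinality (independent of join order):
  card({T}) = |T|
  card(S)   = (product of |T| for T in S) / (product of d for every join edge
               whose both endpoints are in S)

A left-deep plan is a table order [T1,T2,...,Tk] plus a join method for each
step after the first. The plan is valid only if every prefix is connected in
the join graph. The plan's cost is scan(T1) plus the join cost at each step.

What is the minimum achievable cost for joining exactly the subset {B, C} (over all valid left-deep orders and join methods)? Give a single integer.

Selinger DP over subsets of {B,C}:
  {C}: scan cost=80, card=80
  {B}: scan cost=150, card=150
  {BC}: card=160; try (B,nl_idx)→880, (C,hash)→1420, (B,merge)→2070, (C,merge)→2140, (B,hash)→2560, (B,nl)→12080 …(+1); best=880 via (B,nl_idx)

880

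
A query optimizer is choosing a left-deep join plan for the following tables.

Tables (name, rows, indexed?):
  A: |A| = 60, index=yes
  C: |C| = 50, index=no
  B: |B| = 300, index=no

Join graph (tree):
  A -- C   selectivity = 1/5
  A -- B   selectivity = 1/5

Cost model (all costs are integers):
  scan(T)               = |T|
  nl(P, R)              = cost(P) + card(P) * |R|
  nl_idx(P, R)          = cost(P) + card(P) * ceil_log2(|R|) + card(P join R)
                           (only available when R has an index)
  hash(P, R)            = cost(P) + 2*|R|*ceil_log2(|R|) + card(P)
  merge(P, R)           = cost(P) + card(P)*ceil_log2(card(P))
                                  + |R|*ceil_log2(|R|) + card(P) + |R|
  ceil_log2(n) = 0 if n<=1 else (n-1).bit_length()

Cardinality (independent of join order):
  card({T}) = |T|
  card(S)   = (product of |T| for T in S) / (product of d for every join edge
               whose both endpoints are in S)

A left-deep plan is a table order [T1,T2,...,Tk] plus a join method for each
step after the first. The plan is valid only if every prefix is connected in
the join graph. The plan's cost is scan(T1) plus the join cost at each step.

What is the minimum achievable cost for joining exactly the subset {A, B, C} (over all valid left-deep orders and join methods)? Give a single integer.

Selinger DP over subsets of {A,B,C}:
  {A}: scan cost=60, card=60
  {C}: scan cost=50, card=50
  {B}: scan cost=300, card=300
  {AC}: card=600; try (C,hash)→720, (A,hash)→820, (A,merge)→820, (C,merge)→830, (A,nl_idx)→950, (A,nl)→3050 …(+1); best=720 via (C,hash)
  {AB}: card=3600; try (A,hash)→1320, (B,merge)→3480, (A,merge)→3720, (B,hash)→5520, (A,nl_idx)→5700, (B,nl)→18060 …(+1); best=1320 via (A,hash)
  {ABC}: card=36000; try (C,hash)→5520, (B,hash)→6720, (B,merge)→10320, (C,merge)→48470, (B,nl)→180720, (C,nl)→181320; best=5520 via (C,hash)

5520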